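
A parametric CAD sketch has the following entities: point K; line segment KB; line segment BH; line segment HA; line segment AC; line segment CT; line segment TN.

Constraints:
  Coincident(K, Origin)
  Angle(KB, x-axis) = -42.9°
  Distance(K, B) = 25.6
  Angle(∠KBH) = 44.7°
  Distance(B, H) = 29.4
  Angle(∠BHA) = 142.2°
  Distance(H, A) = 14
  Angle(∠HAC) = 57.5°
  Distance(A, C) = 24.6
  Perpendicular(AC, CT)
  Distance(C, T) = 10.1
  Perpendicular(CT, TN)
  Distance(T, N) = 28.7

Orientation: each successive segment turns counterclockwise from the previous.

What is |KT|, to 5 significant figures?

11.478

K is at the origin; KB runs at -42.9° with length 25.6, so B = (18.753, -17.426). ∠KBH = 44.7° gives BH at 92.400° from the x-axis; with |BH| = 29.4, H = (17.522, 11.948). ∠BHA = 142.2° gives HA at 130.20° from the x-axis; with |HA| = 14.0, A = (8.4855, 22.641). ∠HAC = 57.5° gives AC at -107.30° from the x-axis; with |AC| = 24.6, C = (1.1701, -0.84621). AC ⟂ CT, so CT runs at -17.300°; with |CT| = 10.1, T = (10.813, -3.8497). Then |KT| = |T − K| = 11.478.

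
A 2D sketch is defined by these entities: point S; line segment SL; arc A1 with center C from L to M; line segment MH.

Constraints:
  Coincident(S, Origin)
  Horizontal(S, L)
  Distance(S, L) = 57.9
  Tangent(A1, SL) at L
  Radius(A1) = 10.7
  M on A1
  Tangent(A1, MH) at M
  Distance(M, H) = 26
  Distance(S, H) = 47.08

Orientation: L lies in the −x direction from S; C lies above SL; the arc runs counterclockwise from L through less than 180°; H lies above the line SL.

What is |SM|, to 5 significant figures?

48.665

S is at the origin; SL is horizontal with |SL| = 57.9 and L on the −x side, so L = (-57.900, 0.0000). Tangency of A1 to SL means the radius CL is perpendicular to SL, so C = L + (0, 10.7) = (-57.900, 10.700). Since CM ⟂ MH (tangency), |CH| = √(10.7² + 26.0²) = 28.116 regardless of where M sits on A1. So H lies on both circle(S, 47.08) and circle(C, 28.116); the above-SL intersection is H = (-36.835, 29.321). M is the foot of the tangent from H: M = (-48.296, 5.9834).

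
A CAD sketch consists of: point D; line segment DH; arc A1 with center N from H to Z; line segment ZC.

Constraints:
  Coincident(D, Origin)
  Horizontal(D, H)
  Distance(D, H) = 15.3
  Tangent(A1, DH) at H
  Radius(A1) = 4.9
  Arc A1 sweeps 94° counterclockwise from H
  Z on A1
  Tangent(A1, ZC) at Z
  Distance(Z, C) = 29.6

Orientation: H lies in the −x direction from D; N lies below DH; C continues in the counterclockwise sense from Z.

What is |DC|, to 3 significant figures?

39.2

D is at the origin; DH is horizontal with |DH| = 15.3 and H on the −x side, so H = (-15.3, 0.00). The tangent condition forces NH to be normal to DH, so N = H + (0, -4.9) = (-15.3, -4.90). On A1, H sits at bearing 90° from N; a 94° counterclockwise sweep puts Z at bearing 184°, so Z = N + 4.9·(cos 184°, sin 184°) = (-20.2, -5.24). Tangency of A1 to ZC means the radius NZ is perpendicular to ZC, so ZC runs along (−sin 184°, cos 184°); with |ZC| = 29.6, C = (-18.1, -34.8). Then |DC| = |C − D| = 39.2.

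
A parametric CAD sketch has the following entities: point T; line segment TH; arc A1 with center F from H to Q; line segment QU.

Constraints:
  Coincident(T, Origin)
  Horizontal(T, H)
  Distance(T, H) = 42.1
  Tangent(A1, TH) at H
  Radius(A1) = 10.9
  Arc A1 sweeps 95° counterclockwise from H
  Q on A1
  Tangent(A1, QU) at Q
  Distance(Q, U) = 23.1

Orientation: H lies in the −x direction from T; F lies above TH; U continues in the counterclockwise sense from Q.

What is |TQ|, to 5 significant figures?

33.413

Tangency of A1 to TH means the radius FH is perpendicular to TH, so F = H + (0, 10.9) = (-42.100, 10.900). On A1, H sits at bearing -90° from F; a 95° counterclockwise sweep puts Q at bearing 5°, so Q = F + 10.9·(cos 5°, sin 5°) = (-31.241, 11.850). Then |TQ| = |Q − T| = 33.413.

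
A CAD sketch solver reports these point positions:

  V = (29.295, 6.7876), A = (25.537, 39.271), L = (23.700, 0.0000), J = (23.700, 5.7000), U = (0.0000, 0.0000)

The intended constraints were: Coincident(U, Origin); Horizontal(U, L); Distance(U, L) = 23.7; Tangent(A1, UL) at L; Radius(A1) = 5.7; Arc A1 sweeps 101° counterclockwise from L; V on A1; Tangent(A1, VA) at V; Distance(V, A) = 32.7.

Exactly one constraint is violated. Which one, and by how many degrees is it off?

Tangent(A1, VA) at V — off by 4.40°.

U = (0.00, 0.00) ✓; U.y = 0.00, L.y = 0.00 ✓; |UL| = 23.70 ✓; ∠(JL, LU) = 90.00° ✓; |JL| = 5.700 ✓; bearing(J→V) − bearing(J→L) = 101.0° ✓; |JV| = 5.700 ✓; ∠(JV, VA) = 94.40° ✗; |VA| = 32.70 ✓.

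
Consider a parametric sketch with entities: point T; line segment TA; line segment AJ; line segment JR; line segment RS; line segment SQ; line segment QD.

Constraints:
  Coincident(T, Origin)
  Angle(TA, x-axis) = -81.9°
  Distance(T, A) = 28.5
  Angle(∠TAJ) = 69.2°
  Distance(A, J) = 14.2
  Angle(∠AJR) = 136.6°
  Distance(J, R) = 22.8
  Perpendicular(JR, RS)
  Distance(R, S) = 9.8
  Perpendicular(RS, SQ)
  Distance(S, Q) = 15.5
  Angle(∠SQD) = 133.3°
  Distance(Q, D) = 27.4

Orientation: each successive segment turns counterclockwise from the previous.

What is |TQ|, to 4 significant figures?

14.75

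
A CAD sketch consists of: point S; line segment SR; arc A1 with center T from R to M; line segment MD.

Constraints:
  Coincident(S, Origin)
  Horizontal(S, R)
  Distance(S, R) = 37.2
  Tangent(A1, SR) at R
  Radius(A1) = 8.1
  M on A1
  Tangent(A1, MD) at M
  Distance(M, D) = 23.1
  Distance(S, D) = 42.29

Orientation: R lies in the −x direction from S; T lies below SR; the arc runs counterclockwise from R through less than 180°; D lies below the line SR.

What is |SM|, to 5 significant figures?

45.419

S is at the origin; S and R share the same y with |SR| = 37.2 and R on the −x side, so R = (-37.200, 0.0000). Since A1 is tangent to SR there, TR ⟂ SR, so T = R + (0, -8.1) = (-37.200, -8.1000). Since TM ⟂ MD (tangency), |TD| = √(8.1² + 23.1²) = 24.479 regardless of where M sits on A1. So D lies on both circle(S, 42.29) and circle(T, 24.479); the below-SR intersection is D = (-28.704, -31.057). M is the foot of the tangent from D: M = (-43.438, -13.267).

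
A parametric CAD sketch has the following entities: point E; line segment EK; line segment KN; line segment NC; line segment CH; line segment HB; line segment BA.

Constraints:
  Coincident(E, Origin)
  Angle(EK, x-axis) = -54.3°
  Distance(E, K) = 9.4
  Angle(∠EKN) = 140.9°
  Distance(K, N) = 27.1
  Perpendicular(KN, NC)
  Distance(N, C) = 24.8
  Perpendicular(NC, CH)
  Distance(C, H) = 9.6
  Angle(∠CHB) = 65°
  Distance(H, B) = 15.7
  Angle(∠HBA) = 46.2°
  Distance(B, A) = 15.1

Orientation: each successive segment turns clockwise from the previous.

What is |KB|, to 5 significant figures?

26.349

The perpendicularity gives CH at right angles to NC, so CH runs at 86.600°; with |CH| = 9.6, H = (-20.309, -23.632). ∠CHB = 65.0° gives HB at -28.400° from the x-axis; with |HB| = 15.7, B = (-6.4984, -31.099). Then |KB| = |B − K| = 26.349.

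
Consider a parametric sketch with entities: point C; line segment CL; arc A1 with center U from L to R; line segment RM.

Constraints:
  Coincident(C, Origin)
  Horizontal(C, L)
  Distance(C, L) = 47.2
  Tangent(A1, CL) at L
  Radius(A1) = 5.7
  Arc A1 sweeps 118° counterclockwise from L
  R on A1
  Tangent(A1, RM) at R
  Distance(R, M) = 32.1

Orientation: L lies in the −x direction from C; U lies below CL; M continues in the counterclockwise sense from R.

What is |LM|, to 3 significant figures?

38.1

C is at the origin; C and L share the same y with |CL| = 47.2 and L on the −x side, so L = (-47.2, 0.00). The tangent condition forces UL to be normal to CL, so U = L + (0, -5.7) = (-47.2, -5.70). On A1, L sits at bearing 90° from U; a 118° counterclockwise sweep puts R at bearing 208°, so R = U + 5.7·(cos 208°, sin 208°) = (-52.2, -8.38). The tangent condition forces UR to be normal to RM, so RM runs along (−sin 208°, cos 208°); with |RM| = 32.1, M = (-37.2, -36.7). Then |LM| = |M − L| = 38.1.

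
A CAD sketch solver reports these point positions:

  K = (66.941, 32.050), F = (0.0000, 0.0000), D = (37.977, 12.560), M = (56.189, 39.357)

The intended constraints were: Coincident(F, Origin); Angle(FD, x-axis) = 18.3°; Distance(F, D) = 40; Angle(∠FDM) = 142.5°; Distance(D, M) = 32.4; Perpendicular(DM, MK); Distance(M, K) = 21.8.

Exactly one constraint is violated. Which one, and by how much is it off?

Distance(M, K) = 21.8 — off by 8.80.

F = (0.00, 0.00) ✓; FD at 18.30° ✓; |FD| = 40.00 ✓; ∠FDM = 142.5° ✓; |DM| = 32.40 ✓; ∠(DM, MK) = 90.00° ✓; |MK| = 13.00 ✗.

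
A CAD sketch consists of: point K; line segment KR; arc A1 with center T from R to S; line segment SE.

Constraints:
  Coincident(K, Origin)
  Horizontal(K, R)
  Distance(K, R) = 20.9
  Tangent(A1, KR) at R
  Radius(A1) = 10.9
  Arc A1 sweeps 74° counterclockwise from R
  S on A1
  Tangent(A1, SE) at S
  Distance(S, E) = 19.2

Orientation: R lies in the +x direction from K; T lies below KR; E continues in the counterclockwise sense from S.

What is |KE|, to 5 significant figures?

26.846

K is at the origin; K and R share the same y with |KR| = 20.9 and R on the +x side, so R = (20.900, 0.0000). Since A1 is tangent to KR there, TR ⟂ KR, so T = R + (0, -10.9) = (20.900, -10.900). On A1, R sits at bearing 90° from T; a 74° counterclockwise sweep puts S at bearing 164°, so S = T + 10.9·(cos 164°, sin 164°) = (10.422, -7.8956). A1 meets SE tangentially, so TS is at right angles to SE, so SE runs along (−sin 164°, cos 164°); with |SE| = 19.2, E = (5.1300, -26.352). Then |KE| = |E − K| = 26.846.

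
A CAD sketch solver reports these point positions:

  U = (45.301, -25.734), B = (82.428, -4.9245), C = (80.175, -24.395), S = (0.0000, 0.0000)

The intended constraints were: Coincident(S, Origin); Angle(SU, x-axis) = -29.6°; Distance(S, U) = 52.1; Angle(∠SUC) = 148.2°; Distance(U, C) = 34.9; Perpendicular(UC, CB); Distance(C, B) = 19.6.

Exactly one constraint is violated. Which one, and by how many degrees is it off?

Perpendicular(UC, CB) — off by 8.80°.

S = (0.00, 0.00) ✓; SU at -29.60° ✓; |SU| = 52.10 ✓; ∠SUC = 148.2° ✓; |UC| = 34.90 ✓; ∠(UC, CB) = 81.20° ✗; |CB| = 19.60 ✓.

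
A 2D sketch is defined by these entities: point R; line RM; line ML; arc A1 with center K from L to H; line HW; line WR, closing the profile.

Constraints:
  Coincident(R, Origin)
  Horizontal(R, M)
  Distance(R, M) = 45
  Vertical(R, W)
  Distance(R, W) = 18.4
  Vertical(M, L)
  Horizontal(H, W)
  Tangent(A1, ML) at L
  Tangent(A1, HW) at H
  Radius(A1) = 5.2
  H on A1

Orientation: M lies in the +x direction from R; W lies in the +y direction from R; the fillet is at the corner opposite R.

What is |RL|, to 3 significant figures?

46.9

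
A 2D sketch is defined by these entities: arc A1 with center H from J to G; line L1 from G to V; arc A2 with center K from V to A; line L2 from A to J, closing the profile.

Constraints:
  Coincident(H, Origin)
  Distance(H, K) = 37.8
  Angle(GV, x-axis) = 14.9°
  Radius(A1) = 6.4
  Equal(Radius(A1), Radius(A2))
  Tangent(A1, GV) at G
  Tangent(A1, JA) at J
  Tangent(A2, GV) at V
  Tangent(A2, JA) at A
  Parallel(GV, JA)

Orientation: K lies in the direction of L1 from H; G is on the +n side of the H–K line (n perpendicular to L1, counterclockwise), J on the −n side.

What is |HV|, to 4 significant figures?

38.34

The slot axis is L1's direction at 14.9°, so u = (cos 14.9°, sin 14.9°) = (0.9664, 0.2571) and n = (−sin 14.9°, cos 14.9°) = (-0.2571, 0.9664). H is at the origin and K lies 37.8 along u from H, so K = 37.8·u = (36.53, 9.720). Tangency of A1 to both parallel lines with radius 6.4 puts G and J at H ± 6.4·n: G = (-1.646, 6.185), J = (1.646, -6.185). Equal radii place V and A the same way about K: V = K + 6.4·n = (34.88, 15.90), A = K − 6.4·n = (38.17, 3.535). Then |HV| = |V − H| = 38.34.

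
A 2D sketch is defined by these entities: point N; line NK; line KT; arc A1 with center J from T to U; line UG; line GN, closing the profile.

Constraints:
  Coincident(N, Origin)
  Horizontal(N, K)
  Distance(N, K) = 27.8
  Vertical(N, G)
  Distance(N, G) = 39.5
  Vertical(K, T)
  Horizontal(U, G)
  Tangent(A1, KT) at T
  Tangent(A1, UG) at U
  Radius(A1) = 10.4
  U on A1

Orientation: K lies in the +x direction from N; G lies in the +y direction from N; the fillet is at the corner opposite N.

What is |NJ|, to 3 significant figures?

33.9

N is at the origin; N and K share the same y with |NK| = 27.8 and K on the +x side, so K = (27.8, 0.00). N and G share the same x with |NG| = 39.5 and G on the +y side, so G = (0.00, 39.5). The virtual corner opposite N is at (27.8, 39.5). The tangent condition forces JT to be normal to KT and the tangent condition forces JU to be normal to UG, with radius 10.4, so the center J sits 10.4 in from both sides at J = (17.4, 29.1). Then |NJ| = |J − N| = 33.9.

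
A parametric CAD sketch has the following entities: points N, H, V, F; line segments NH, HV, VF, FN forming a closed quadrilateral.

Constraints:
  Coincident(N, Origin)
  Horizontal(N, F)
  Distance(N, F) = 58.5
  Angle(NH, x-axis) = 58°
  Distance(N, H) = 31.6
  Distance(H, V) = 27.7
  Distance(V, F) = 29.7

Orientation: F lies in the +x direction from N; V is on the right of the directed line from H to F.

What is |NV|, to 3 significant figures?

28.9

Checks: |HV| = 27.70 ✓; |VF| = 29.70 ✓.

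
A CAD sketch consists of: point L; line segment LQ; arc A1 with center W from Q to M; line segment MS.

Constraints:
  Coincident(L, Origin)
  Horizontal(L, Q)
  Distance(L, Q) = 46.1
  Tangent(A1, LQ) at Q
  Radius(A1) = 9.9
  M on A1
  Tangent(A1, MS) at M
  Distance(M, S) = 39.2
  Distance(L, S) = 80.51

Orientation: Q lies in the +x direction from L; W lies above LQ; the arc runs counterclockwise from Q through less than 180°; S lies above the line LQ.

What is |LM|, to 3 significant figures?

56.0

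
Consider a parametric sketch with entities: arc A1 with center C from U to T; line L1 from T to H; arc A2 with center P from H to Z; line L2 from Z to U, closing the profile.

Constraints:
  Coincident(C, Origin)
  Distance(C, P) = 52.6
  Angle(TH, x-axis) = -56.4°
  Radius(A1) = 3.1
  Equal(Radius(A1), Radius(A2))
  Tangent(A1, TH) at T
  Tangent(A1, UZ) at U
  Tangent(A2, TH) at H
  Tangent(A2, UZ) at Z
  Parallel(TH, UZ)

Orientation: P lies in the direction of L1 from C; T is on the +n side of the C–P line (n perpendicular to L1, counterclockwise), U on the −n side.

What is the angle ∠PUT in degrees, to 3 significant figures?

86.6°

The slot axis is L1's direction at -56.4°, so u = (cos -56.4°, sin -56.4°) = (0.553, -0.833) and n = (−sin -56.4°, cos -56.4°) = (0.833, 0.553). C is at the origin and P lies 52.6 along u from C, so P = 52.6·u = (29.1, -43.8). Tangency of A1 to both parallel lines with radius 3.1 puts T and U at C ± 3.1·n: T = (2.58, 1.72), U = (-2.58, -1.72). Then cos ∠PUT = UP·UT / (|UP||UT|), giving 86.6°.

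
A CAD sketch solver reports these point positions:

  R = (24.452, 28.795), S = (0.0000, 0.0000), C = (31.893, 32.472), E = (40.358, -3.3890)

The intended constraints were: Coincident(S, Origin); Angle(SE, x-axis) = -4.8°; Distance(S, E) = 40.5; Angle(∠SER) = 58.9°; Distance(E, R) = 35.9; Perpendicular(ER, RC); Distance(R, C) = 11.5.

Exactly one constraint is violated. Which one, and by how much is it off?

Distance(R, C) = 11.5 — off by 3.20.

S = (0.00, 0.00) ✓; SE at -4.800° ✓; |SE| = 40.50 ✓; ∠SER = 58.90° ✓; |ER| = 35.90 ✓; ∠(ER, RC) = 90.00° ✓; |RC| = 8.300 ✗.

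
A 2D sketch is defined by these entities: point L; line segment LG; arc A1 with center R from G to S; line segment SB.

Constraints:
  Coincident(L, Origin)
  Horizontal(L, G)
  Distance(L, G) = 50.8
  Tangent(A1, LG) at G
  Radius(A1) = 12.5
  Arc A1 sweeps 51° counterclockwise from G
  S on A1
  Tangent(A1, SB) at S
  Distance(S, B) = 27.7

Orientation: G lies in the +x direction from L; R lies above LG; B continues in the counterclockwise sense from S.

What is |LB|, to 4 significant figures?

82.22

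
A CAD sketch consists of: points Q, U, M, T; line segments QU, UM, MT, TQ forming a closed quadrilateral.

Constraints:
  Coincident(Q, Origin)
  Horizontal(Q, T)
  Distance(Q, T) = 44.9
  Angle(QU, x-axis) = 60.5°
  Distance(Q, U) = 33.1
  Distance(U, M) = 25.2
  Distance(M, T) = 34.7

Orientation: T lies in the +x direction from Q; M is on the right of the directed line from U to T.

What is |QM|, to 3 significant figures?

11.3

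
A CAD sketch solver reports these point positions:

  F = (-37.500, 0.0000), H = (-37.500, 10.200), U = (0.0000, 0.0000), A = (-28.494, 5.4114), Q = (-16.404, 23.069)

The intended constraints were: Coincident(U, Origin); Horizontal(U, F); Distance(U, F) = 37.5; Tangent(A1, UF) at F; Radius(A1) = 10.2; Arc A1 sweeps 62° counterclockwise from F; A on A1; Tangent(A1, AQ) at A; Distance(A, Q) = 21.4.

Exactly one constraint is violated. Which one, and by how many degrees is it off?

Tangent(A1, AQ) at A — off by 6.40°.

U = (0.00, 0.00) ✓; U.y = 0.00, F.y = 0.00 ✓; |UF| = 37.50 ✓; ∠(HF, FU) = 90.00° ✓; |HF| = 10.20 ✓; bearing(H→A) − bearing(H→F) = 62.00° ✓; |HA| = 10.20 ✓; ∠(HA, AQ) = 96.40° ✗; |AQ| = 21.40 ✓.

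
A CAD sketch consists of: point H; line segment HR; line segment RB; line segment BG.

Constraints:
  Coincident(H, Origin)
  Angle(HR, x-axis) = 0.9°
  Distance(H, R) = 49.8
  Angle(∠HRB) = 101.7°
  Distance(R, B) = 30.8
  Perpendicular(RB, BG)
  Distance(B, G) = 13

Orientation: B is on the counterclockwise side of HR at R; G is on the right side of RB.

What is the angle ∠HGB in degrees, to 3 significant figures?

33.5°

H is at the origin; HR runs at 0.9° with length 49.8, so R = 49.8·(cos 0.9°, sin 0.9°) = (49.8, 0.782). ∠HRB = 101.7°, so RB runs at 0.9° + (180° − 101.7°) = 79.2° from the x-axis; with |RB| = 30.8, B = R + 30.8·(cos 79.2°, sin 79.2°) = (55.6, 31.0). The perpendicularity gives BG at right angles to RB; with |BG| = 13.0 on the right of RB, G = B + 13.0·(0.982, -0.187) = (68.3, 28.6). Then cos ∠HGB = GH·GB / (|GH||GB|), giving 33.5°.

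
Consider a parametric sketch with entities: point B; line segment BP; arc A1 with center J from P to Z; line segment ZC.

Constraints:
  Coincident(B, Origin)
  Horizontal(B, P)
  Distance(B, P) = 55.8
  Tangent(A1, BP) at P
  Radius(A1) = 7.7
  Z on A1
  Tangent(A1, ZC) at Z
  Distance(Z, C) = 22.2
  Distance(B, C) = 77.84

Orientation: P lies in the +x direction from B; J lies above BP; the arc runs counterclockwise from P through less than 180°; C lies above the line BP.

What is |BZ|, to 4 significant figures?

62.21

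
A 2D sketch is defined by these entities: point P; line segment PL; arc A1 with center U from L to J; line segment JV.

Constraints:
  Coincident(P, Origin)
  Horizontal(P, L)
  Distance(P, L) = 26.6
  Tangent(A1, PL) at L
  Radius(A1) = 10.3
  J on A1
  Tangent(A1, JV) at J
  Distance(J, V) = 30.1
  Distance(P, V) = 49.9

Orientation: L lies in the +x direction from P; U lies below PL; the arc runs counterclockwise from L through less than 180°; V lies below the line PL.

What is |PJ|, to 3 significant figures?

21.7

P is at the origin; P and L share the same y with |PL| = 26.6 and L on the +x side, so L = (26.6, 0.00). The tangent condition forces UL to be normal to PL, so U = L + (0, -10.3) = (26.6, -10.3). Since UJ ⟂ JV (tangency), |UV| = √(10.3² + 30.1²) = 31.8 regardless of where J sits on A1. So V lies on both circle(P, 49.9) and circle(U, 31.8); the below-PL intersection is V = (26.8, -42.1). J is the foot of the tangent from V: J = (16.9, -13.7).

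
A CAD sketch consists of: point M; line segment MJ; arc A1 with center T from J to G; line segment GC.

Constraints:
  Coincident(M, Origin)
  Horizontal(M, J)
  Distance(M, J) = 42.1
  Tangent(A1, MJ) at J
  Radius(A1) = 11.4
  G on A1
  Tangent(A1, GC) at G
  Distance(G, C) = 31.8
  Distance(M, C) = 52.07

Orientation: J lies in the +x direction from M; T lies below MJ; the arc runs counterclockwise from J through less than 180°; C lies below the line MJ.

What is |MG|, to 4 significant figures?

32.62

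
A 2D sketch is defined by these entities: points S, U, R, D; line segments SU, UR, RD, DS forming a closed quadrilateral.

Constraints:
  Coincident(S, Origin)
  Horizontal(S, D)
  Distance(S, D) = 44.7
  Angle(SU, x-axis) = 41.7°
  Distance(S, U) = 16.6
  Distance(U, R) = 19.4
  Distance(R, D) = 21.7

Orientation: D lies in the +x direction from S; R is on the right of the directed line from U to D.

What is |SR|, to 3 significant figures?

24.0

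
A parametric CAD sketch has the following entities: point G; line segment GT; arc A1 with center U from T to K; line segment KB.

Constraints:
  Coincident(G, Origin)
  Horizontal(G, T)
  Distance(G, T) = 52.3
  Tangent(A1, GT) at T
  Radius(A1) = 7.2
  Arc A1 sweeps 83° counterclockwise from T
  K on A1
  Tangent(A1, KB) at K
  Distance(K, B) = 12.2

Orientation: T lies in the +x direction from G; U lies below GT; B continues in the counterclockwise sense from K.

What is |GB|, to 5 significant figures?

47.397

G is at the origin; GT is horizontal with |GT| = 52.3 and T on the +x side, so T = (52.300, 0.0000). A1 meets GT tangentially, so UT is at right angles to GT, so U = T + (0, -7.2) = (52.300, -7.2000). On A1, T sits at bearing 90° from U; an 83° counterclockwise sweep puts K at bearing 173°, so K = U + 7.2·(cos 173°, sin 173°) = (45.154, -6.3225). Since A1 is tangent to KB there, UK ⟂ KB, so KB runs along (−sin 173°, cos 173°); with |KB| = 12.2, B = (43.667, -18.432). Then |GB| = |B − G| = 47.397.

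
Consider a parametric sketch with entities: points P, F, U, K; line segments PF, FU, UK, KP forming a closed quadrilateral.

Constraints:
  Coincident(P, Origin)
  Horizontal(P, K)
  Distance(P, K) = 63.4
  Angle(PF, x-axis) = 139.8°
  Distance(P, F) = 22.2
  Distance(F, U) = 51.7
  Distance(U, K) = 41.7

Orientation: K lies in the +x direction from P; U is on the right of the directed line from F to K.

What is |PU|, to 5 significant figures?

29.607

P is at the origin; P and K share the same y with |PK| = 63.4 and K in +x, so K = (63.4, 0). PF runs at 139.8° with |PF| = 22.2, so F = (-16.956, 14.329). U is determined by |FU| = 51.7 and |UK| = 41.7 together: it lies at the intersection of circle(F, 51.7) and circle(K, 41.7). With |FK| = 81.624, the foot of the radical line on FK is 46.533 from F and the perpendicular offset is √(51.7² − 46.533²) = 22.529. Taking the right-of-FK solution: U = (24.899, -16.019).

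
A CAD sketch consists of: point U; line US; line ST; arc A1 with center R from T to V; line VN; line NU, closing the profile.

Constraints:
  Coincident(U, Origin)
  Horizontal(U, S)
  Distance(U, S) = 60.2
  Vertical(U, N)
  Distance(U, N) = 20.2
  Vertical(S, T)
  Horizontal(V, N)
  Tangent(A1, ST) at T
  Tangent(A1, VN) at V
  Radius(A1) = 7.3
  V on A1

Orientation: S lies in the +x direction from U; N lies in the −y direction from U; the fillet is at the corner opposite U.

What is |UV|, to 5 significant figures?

56.626

U is at the origin; US is horizontal with |US| = 60.2 and S on the +x side, so S = (60.200, 0.0000). UN is vertical with |UN| = 20.2 and N on the −y side, so N = (0.0000, -20.200). The virtual corner opposite U is at (60.200, -20.200). Since A1 is tangent to ST there, RT ⟂ ST and since A1 is tangent to VN there, RV ⟂ VN, with radius 7.3, so the center R sits 7.3 in from both sides at R = (52.900, -12.900). That places the tangent points at T = (60.200, -12.900) on ST and V = (52.900, -20.200) on VN. Then |UV| = |V − U| = 56.626.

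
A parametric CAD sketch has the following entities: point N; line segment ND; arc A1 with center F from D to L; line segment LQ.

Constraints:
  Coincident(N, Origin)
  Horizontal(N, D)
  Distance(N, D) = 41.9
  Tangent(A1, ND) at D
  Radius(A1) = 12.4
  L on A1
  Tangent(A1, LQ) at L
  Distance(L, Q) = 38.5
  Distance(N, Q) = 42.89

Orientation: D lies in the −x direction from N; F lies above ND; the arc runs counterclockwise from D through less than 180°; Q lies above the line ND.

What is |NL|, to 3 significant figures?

31.6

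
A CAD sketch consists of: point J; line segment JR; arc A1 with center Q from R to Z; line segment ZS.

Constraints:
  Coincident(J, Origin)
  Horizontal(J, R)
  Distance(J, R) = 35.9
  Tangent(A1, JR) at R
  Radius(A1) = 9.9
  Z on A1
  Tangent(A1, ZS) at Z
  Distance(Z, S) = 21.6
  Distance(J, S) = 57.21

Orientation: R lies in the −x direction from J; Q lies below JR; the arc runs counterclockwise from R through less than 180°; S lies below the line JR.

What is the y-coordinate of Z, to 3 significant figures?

-8.48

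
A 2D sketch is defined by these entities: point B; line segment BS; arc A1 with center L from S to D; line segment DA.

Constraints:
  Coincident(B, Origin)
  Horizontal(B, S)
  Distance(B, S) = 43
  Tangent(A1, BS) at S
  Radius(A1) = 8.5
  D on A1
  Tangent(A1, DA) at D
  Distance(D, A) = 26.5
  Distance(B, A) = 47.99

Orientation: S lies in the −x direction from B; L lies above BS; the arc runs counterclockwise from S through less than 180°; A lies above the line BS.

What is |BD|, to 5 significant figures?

35.448

Checks: |BS| = 43.00 ✓; ∠(LS, SB) = 90.00° ✓; |LS| = 8.500 ✓; |LD| = 8.500 ✓; ∠(LD, DA) = 90.00° ✓; |DA| = 26.50 ✓; |BA| = 47.99 ✓.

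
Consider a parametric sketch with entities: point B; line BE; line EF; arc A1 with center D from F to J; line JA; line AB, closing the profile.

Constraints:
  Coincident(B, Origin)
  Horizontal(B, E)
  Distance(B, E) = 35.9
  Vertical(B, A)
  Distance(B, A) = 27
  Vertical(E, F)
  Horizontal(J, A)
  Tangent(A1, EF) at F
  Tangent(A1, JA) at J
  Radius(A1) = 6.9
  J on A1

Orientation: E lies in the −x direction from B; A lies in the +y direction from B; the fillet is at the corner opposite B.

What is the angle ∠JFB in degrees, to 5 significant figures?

74.244°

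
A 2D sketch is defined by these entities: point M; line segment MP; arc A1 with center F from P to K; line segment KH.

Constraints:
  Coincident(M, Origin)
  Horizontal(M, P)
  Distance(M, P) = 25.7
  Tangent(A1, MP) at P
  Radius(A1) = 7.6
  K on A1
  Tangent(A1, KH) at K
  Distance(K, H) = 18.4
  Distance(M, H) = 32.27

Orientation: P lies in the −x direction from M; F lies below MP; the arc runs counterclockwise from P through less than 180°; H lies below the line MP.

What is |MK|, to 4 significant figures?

33.78

M is at the origin; M and P share the same y with |MP| = 25.7 and P on the −x side, so P = (-25.70, 0.000). Tangency of A1 to MP means the radius FP is perpendicular to MP, so F = P + (0, -7.6) = (-25.70, -7.600). Since FK ⟂ KH (tangency), |FH| = √(7.6² + 18.4²) = 19.91 regardless of where K sits on A1. So H lies on both circle(M, 32.27) and circle(F, 19.91); the below-MP intersection is H = (-18.76, -26.26). K is the foot of the tangent from H: K = (-31.27, -12.77).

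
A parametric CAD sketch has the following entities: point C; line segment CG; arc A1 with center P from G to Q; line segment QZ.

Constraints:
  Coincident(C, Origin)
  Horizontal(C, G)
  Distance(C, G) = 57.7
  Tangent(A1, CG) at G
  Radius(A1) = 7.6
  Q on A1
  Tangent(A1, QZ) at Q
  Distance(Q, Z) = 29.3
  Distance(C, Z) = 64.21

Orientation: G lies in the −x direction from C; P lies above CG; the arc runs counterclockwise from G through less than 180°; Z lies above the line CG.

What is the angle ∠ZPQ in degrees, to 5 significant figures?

75.459°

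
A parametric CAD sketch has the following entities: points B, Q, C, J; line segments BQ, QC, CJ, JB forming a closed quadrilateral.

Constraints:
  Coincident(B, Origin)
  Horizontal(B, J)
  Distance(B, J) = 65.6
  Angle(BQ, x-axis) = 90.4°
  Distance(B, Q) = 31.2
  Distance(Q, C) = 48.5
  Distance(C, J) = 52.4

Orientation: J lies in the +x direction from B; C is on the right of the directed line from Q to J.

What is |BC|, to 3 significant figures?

21.3

B is at the origin; B and J share the same y with |BJ| = 65.6 and J in +x, so J = (65.6, 0). BQ runs at 90.4° with |BQ| = 31.2, so Q = (-0.218, 31.2). C is determined by |QC| = 48.5 and |CJ| = 52.4 together: it lies at the intersection of circle(Q, 48.5) and circle(J, 52.4). With |QJ| = 72.8, the foot of the radical line on QJ is 33.7 from Q and the perpendicular offset is √(48.5² − 33.7²) = 34.9. Taking the right-of-QJ solution: C = (15.3, -14.7).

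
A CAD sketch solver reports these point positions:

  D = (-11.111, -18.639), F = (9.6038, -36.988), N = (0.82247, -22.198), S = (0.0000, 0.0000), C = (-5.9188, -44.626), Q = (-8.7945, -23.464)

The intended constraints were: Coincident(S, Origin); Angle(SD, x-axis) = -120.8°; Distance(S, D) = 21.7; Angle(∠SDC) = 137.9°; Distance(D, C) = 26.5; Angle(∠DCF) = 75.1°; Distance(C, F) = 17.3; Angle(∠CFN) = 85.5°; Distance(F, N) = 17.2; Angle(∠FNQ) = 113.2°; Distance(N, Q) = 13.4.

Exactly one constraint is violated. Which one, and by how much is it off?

Distance(N, Q) = 13.4 — off by 3.70.

S = (0.00, 0.00) ✓; SD at -120.8° ✓; |SD| = 21.70 ✓; ∠SDC = 137.9° ✓; |DC| = 26.50 ✓; ∠DCF = 75.10° ✓; |CF| = 17.30 ✓; ∠CFN = 85.50° ✓; |FN| = 17.20 ✓; ∠FNQ = 113.2° ✓; |NQ| = 9.700 ✗.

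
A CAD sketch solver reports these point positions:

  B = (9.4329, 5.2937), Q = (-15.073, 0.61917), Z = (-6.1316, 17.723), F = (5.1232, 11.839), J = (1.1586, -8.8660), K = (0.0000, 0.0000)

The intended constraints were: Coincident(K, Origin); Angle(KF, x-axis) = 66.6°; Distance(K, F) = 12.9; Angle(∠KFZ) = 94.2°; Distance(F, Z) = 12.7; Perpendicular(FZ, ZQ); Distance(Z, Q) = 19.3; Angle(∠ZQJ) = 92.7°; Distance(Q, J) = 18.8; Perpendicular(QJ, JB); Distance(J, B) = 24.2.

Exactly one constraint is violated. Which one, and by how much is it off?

Distance(J, B) = 24.2 — off by 7.80.

K = (0.00, 0.00) ✓; KF at 66.60° ✓; |KF| = 12.90 ✓; ∠KFZ = 94.20° ✓; |FZ| = 12.70 ✓; ∠(FZ, ZQ) = 90.00° ✓; |ZQ| = 19.30 ✓; ∠ZQJ = 92.70° ✓; |QJ| = 18.80 ✓; ∠(QJ, JB) = 90.00° ✓; |JB| = 16.40 ✗.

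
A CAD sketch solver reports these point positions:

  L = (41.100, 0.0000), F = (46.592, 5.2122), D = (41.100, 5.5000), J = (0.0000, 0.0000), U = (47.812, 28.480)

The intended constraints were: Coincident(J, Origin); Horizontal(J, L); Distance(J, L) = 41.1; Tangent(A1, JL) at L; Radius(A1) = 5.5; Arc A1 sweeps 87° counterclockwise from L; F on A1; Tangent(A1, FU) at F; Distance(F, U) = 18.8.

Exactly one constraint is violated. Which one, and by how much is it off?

Distance(F, U) = 18.8 — off by 4.50.

J = (0.00, 0.00) ✓; J.y = 0.00, L.y = 0.00 ✓; |JL| = 41.10 ✓; ∠(DL, LJ) = 90.00° ✓; |DL| = 5.500 ✓; bearing(D→F) − bearing(D→L) = 87.00° ✓; |DF| = 5.500 ✓; ∠(DF, FU) = 90.00° ✓; |FU| = 23.30 ✗.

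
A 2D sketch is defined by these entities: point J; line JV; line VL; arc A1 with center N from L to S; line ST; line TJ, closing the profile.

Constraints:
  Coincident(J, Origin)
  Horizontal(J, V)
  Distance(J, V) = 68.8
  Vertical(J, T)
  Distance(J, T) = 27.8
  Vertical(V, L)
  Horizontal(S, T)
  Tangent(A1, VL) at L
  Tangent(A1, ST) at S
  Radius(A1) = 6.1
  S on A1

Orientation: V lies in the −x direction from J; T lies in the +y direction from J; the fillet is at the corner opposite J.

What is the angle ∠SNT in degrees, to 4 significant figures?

84.44°

J is at the origin; J and V share the same y with |JV| = 68.8 and V on the −x side, so V = (-68.80, 0.000). J and T share the same x with |JT| = 27.8 and T on the +y side, so T = (0.000, 27.80). The virtual corner opposite J is at (-68.80, 27.80). A1 meets VL tangentially, so NL is at right angles to VL and A1 meets ST tangentially, so NS is at right angles to ST, with radius 6.1, so the center N sits 6.1 in from both sides at N = (-62.70, 21.70). That places the tangent points at L = (-68.80, 21.70) on VL and S = (-62.70, 27.80) on ST. Then cos ∠SNT = NS·NT / (|NS||NT|), giving 84.44°.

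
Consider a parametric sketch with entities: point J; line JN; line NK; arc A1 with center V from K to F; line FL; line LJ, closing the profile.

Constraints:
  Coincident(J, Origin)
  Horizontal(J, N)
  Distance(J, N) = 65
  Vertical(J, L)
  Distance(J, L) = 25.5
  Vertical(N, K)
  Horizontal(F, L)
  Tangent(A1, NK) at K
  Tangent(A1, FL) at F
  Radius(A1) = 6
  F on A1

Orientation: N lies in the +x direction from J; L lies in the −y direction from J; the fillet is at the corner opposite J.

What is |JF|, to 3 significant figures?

64.3

The virtual corner opposite J is at (65.0, -25.5). A1 meets NK tangentially, so VK is at right angles to NK and the tangent condition forces VF to be normal to FL, with radius 6.0, so the center V sits 6.0 in from both sides at V = (59.0, -19.5). That places the tangent points at K = (65.0, -19.5) on NK and F = (59.0, -25.5) on FL. Then |JF| = |F − J| = 64.3.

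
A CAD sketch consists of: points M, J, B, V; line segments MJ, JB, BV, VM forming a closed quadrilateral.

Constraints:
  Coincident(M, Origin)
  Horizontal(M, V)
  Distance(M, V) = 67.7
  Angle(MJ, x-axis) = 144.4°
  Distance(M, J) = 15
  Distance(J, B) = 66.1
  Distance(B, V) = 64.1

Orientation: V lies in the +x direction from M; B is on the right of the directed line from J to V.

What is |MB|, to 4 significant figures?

52.42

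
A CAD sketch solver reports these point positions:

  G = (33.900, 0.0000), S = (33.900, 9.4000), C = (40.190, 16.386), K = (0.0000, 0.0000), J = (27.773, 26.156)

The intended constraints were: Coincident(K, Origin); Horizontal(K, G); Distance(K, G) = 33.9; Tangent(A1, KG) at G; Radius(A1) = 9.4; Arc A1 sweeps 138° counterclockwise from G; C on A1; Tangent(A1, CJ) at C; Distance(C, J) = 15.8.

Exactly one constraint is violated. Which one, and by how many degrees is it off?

Tangent(A1, CJ) at C — off by 3.80°.

K = (0.00, 0.00) ✓; K.y = 0.00, G.y = 0.00 ✓; |KG| = 33.90 ✓; ∠(SG, GK) = 90.00° ✓; |SG| = 9.400 ✓; bearing(S→C) − bearing(S→G) = 138.0° ✓; |SC| = 9.400 ✓; ∠(SC, CJ) = 86.20° ✗; |CJ| = 15.80 ✓.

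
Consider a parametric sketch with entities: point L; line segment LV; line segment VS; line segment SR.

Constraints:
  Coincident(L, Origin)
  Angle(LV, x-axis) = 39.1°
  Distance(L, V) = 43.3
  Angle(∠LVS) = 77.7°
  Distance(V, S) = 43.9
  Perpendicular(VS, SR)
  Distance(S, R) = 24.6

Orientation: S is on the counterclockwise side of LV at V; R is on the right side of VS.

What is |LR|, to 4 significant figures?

75.36

∠LVS = 77.7°, so VS runs at 39.1° + (180° − 77.7°) = 141.4° from the x-axis; with |VS| = 43.9, S = V + 43.9·(cos 141.4°, sin 141.4°) = (-0.7059, 54.70). VS ⟂ SR; with |SR| = 24.6 on the right of VS, R = S + 24.6·(0.6239, 0.7815) = (14.64, 73.92). Then |LR| = |R − L| = 75.36.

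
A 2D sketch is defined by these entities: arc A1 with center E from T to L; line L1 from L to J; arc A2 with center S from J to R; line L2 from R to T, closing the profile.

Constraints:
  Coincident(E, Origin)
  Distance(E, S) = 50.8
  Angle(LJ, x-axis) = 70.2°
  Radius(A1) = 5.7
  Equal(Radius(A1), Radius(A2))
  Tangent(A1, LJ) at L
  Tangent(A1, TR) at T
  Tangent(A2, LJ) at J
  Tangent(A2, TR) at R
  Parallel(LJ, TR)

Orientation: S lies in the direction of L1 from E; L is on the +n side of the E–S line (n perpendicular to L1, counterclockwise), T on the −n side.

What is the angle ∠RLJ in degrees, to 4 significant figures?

12.65°

The slot axis is L1's direction at 70.2°, so u = (cos 70.2°, sin 70.2°) = (0.3387, 0.9409) and n = (−sin 70.2°, cos 70.2°) = (-0.9409, 0.3387). E is at the origin and S lies 50.8 along u from E, so S = 50.8·u = (17.21, 47.80). Tangency of A1 to both parallel lines with radius 5.7 puts L and T at E ± 5.7·n: L = (-5.363, 1.931), T = (5.363, -1.931). Equal radii place J and R the same way about S: J = S + 5.7·n = (11.84, 49.73), R = S − 5.7·n = (22.57, 45.87). Then cos ∠RLJ = LR·LJ / (|LR||LJ|), giving 12.65°.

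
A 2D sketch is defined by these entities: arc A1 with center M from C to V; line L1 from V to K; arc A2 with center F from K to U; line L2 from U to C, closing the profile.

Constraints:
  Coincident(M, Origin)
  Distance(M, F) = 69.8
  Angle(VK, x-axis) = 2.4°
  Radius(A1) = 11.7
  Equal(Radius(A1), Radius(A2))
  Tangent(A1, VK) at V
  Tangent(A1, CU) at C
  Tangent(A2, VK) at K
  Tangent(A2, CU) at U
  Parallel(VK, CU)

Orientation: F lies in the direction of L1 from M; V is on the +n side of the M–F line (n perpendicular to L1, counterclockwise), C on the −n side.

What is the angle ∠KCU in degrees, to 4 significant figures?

18.53°

Tangency of A1 to both parallel lines with radius 11.7 puts V and C at M ± 11.7·n: V = (-0.4899, 11.69), C = (0.4899, -11.69). Equal radii place K and U the same way about F: K = F + 11.7·n = (69.25, 14.61), U = F − 11.7·n = (70.23, -8.767). Then cos ∠KCU = CK·CU / (|CK||CU|), giving 18.53°.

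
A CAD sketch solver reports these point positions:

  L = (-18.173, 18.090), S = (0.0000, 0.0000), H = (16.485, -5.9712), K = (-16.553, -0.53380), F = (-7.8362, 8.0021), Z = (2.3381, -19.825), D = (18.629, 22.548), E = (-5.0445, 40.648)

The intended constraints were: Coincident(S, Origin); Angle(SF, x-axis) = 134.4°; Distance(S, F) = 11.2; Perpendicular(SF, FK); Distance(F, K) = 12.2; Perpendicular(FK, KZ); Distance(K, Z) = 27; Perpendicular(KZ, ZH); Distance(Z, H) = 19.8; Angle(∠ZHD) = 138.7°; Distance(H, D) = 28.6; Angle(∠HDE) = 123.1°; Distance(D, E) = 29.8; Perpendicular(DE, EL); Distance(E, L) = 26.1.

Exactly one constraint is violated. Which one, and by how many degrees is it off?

Perpendicular(DE, EL) — off by 7.20°.

S = (0.00, 0.00) ✓; SF at 134.4° ✓; |SF| = 11.20 ✓; ∠(SF, FK) = 90.00° ✓; |FK| = 12.20 ✓; ∠(FK, KZ) = 90.00° ✓; |KZ| = 27.00 ✓; ∠(KZ, ZH) = 90.00° ✓; |ZH| = 19.80 ✓; ∠ZHD = 138.7° ✓; |HD| = 28.60 ✓; ∠HDE = 123.1° ✓; |DE| = 29.80 ✓; ∠(DE, EL) = 97.20° ✗; |EL| = 26.10 ✓.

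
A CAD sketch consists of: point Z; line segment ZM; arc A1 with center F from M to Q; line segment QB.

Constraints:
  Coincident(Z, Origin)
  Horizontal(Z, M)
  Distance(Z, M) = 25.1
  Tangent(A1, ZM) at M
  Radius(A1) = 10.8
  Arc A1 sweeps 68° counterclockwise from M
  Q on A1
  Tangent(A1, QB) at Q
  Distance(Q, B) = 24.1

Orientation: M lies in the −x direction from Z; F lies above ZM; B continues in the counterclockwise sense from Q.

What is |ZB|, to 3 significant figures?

29.7

Z is at the origin; ZM is horizontal with |ZM| = 25.1 and M on the −x side, so M = (-25.1, 0.00). Tangency of A1 to ZM means the radius FM is perpendicular to ZM, so F = M + (0, 10.8) = (-25.1, 10.8). On A1, M sits at bearing -90° from F; a 68° counterclockwise sweep puts Q at bearing -22°, so Q = F + 10.8·(cos -22°, sin -22°) = (-15.1, 6.75). The tangent condition forces FQ to be normal to QB, so QB runs along (−sin -22°, cos -22°); with |QB| = 24.1, B = (-6.06, 29.1). Then |ZB| = |B − Z| = 29.7.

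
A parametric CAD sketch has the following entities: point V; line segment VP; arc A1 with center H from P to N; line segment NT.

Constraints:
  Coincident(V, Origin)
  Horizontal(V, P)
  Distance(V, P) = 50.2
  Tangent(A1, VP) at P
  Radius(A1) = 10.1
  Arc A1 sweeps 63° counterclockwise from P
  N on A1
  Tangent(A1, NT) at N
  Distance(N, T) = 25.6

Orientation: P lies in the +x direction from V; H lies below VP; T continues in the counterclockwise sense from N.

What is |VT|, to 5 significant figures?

40.953

On A1, P sits at bearing 90° from H; a 63° counterclockwise sweep puts N at bearing 153°, so N = H + 10.1·(cos 153°, sin 153°) = (41.201, -5.5147). A1 meets NT tangentially, so HN is at right angles to NT, so NT runs along (−sin 153°, cos 153°); with |NT| = 25.6, T = (29.579, -28.324). Then |VT| = |T − V| = 40.953.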